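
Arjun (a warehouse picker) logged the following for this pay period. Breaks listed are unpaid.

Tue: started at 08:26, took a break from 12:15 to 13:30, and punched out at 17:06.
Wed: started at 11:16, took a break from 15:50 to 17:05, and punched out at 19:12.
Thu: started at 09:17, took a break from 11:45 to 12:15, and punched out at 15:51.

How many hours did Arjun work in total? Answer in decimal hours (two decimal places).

Tue: 08:26–17:06 = 8 h 40 min; less 75 min break → 7 h 25 min
Wed: 11:16–19:12 = 7 h 56 min; less 75 min break → 6 h 41 min
Thu: 09:17–15:51 = 6 h 34 min; less 30 min break → 6 h 4 min
Total: 7 h 25 min + 6 h 41 min + 6 h 4 min = 20 h 10 min.

20.17 hours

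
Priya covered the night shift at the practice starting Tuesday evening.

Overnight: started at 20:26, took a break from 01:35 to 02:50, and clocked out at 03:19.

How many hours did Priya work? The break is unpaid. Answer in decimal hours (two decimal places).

5.63 hours

Overnight: 20:26 → midnight = 3 h 34 min; midnight → 03:19 = 3 h 19 min; span 6 h 53 min; less 75 min break → 5 h 38 min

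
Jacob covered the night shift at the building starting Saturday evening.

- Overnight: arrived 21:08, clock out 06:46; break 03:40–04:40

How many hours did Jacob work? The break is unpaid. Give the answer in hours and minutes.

Overnight: 21:08 → midnight = 2 h 52 min; midnight → 06:46 = 6 h 46 min; span 9 h 38 min; less 60 min break → 8 h 38 min

8 h 38 min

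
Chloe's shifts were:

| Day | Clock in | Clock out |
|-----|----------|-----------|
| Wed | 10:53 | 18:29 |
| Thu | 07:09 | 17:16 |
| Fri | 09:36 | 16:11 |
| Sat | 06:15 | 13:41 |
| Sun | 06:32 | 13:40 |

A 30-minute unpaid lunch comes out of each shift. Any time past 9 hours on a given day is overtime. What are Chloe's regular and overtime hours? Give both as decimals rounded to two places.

Wed: 10:53–18:29 = 7 h 36 min; less 30 min break → 7 h 6 min
Thu: 07:09–17:16 = 10 h 7 min; less 30 min break → 9 h 37 min
Fri: 09:36–16:11 = 6 h 35 min; less 30 min break → 6 h 5 min
Sat: 06:15–13:41 = 7 h 26 min; less 30 min break → 6 h 56 min
Sun: 06:32–13:40 = 7 h 8 min; less 30 min break → 6 h 38 min
Wed reg 7 h 6 min / OT 0 h 0 min; Thu reg 9 h 0 min / OT 0 h 37 min; Fri reg 6 h 5 min / OT 0 h 0 min; Sat reg 6 h 56 min / OT 0 h 0 min; Sun reg 6 h 38 min / OT 0 h 0 min.
Totals: regular 35 h 45 min, overtime 0 h 37 min.

Regular 35.75 hours, overtime 0.62 hours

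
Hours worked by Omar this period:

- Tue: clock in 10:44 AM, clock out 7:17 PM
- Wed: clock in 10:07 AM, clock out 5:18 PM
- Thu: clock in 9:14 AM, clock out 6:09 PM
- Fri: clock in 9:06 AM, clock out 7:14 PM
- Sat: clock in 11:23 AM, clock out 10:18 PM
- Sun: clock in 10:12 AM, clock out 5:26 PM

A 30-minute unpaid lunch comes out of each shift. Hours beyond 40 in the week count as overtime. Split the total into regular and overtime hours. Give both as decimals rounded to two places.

Regular 40.00 hours, overtime 9.93 hours

Tue: 10:44 AM–7:17 PM = 8 h 33 min; less 30 min break → 8 h 3 min
Wed: 10:07 AM–5:18 PM = 7 h 11 min; less 30 min break → 6 h 41 min
Thu: 9:14 AM–6:09 PM = 8 h 55 min; less 30 min break → 8 h 25 min
Fri: 9:06 AM–7:14 PM = 10 h 8 min; less 30 min break → 9 h 38 min
Sat: 11:23 AM–10:18 PM = 10 h 55 min; less 30 min break → 10 h 25 min
Sun: 10:12 AM–5:26 PM = 7 h 14 min; less 30 min break → 6 h 44 min
Total worked: 49 h 56 min = 49.93 h.
Threshold 40 h → overtime 9 h 56 min, regular 40 h 0 min.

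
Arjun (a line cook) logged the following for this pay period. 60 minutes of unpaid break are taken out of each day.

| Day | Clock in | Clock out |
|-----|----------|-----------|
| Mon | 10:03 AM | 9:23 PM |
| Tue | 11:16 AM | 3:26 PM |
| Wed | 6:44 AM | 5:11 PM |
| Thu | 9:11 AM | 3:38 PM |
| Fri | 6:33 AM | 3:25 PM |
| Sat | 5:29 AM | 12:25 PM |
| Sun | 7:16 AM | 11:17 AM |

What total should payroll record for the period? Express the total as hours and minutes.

45 h 13 min

Mon: 10:03 AM–9:23 PM = 11 h 20 min; less 60 min break → 10 h 20 min
Tue: 11:16 AM–3:26 PM = 4 h 10 min; less 60 min break → 3 h 10 min
Wed: 6:44 AM–5:11 PM = 10 h 27 min; less 60 min break → 9 h 27 min
Thu: 9:11 AM–3:38 PM = 6 h 27 min; less 60 min break → 5 h 27 min
Fri: 6:33 AM–3:25 PM = 8 h 52 min; less 60 min break → 7 h 52 min
Sat: 5:29 AM–12:25 PM = 6 h 56 min; less 60 min break → 5 h 56 min
Sun: 7:16 AM–11:17 AM = 4 h 1 min; less 60 min break → 3 h 1 min
Total: 10 h 20 min + 3 h 10 min + 9 h 27 min + 5 h 27 min + 7 h 52 min + 5 h 56 min + 3 h 1 min = 45 h 13 min.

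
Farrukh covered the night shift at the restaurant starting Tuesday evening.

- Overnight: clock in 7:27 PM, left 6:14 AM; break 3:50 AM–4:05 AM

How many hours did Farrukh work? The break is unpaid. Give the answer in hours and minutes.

Overnight: 7:27 PM → midnight = 4 h 33 min; midnight → 6:14 AM = 6 h 14 min; span 10 h 47 min; less 15 min break → 10 h 32 min

10 h 32 min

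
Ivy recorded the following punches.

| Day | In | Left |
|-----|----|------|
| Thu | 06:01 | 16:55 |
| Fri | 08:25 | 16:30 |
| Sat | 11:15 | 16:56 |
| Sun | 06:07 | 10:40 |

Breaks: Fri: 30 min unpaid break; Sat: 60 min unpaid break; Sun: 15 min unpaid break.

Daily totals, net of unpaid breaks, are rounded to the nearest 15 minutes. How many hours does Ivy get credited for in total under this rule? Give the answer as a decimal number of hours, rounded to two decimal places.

Thu: 06:01–16:55 = 10 h 54 min → rounds to 11 h 0 min
Fri: 08:25–16:30 = 8 h 5 min − 30 min = 7 h 35 min → rounds to 7 h 30 min
Sat: 11:15–16:56 = 5 h 41 min − 60 min = 4 h 41 min → rounds to 4 h 45 min
Sun: 06:07–10:40 = 4 h 33 min − 15 min = 4 h 18 min → rounds to 4 h 15 min
Total credited: 27 h 30 min.

27.50 hours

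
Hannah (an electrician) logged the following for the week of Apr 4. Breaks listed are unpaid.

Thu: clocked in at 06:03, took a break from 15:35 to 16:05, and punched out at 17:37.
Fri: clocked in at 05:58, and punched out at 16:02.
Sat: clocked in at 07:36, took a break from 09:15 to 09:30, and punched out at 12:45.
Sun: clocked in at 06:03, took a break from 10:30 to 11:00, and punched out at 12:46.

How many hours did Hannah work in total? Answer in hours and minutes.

Thu: 06:03–17:37 = 11 h 34 min; less 30 min break → 11 h 4 min
Fri: 05:58–16:02 = 10 h 4 min
Sat: 07:36–12:45 = 5 h 9 min; less 15 min break → 4 h 54 min
Sun: 06:03–12:46 = 6 h 43 min; less 30 min break → 6 h 13 min
Total: 11 h 4 min + 10 h 4 min + 4 h 54 min + 6 h 13 min = 32 h 15 min.

32 h 15 min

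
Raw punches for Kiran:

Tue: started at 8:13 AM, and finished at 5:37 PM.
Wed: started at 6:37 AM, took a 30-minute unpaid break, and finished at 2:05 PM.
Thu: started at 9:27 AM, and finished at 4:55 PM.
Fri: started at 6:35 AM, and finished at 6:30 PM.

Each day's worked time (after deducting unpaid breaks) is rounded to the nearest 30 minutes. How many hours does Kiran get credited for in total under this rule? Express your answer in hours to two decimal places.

36.00 hours

Tue: 8:13 AM–5:37 PM = 9 h 24 min → rounds to 9 h 30 min
Wed: 6:37 AM–2:05 PM = 7 h 28 min − 30 min = 6 h 58 min → rounds to 7 h 0 min
Thu: 9:27 AM–4:55 PM = 7 h 28 min → rounds to 7 h 30 min
Fri: 6:35 AM–6:30 PM = 11 h 55 min → rounds to 12 h 0 min
Total credited: 36 h 0 min.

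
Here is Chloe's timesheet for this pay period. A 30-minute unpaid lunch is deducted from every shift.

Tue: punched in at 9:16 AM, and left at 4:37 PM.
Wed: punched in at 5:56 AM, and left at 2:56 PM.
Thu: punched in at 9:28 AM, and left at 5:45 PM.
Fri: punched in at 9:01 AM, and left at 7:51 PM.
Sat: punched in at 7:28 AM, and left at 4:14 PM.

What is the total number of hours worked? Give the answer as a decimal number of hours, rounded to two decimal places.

Tue: 9:16 AM–4:37 PM = 7 h 21 min; less 30 min break → 6 h 51 min
Wed: 5:56 AM–2:56 PM = 9 h 0 min; less 30 min break → 8 h 30 min
Thu: 9:28 AM–5:45 PM = 8 h 17 min; less 30 min break → 7 h 47 min
Fri: 9:01 AM–7:51 PM = 10 h 50 min; less 30 min break → 10 h 20 min
Sat: 7:28 AM–4:14 PM = 8 h 46 min; less 30 min break → 8 h 16 min
Total: 6 h 51 min + 8 h 30 min + 7 h 47 min + 10 h 20 min + 8 h 16 min = 41 h 44 min.

41.73 hours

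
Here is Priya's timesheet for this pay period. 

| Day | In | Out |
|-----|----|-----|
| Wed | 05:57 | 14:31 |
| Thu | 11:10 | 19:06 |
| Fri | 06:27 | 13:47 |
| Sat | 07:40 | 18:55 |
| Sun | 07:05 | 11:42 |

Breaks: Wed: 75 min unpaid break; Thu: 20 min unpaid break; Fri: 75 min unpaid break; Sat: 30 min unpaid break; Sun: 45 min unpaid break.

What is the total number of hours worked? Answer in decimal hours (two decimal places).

Wed: 05:57–14:31 = 8 h 34 min; less 75 min break → 7 h 19 min
Thu: 11:10–19:06 = 7 h 56 min; less 20 min break → 7 h 36 min
Fri: 06:27–13:47 = 7 h 20 min; less 75 min break → 6 h 5 min
Sat: 07:40–18:55 = 11 h 15 min; less 30 min break → 10 h 45 min
Sun: 07:05–11:42 = 4 h 37 min; less 45 min break → 3 h 52 min
Total: 7 h 19 min + 7 h 36 min + 6 h 5 min + 10 h 45 min + 3 h 52 min = 35 h 37 min.

35.62 hours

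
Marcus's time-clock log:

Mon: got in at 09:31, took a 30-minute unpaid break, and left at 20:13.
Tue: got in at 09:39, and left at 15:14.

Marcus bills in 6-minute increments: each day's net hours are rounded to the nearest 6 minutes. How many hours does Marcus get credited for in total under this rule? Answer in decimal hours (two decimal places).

Mon: 09:31–20:13 = 10 h 42 min − 30 min = 10 h 12 min → rounds to 10 h 12 min
Tue: 09:39–15:14 = 5 h 35 min → rounds to 5 h 36 min
Total credited: 15 h 48 min.

15.80 hours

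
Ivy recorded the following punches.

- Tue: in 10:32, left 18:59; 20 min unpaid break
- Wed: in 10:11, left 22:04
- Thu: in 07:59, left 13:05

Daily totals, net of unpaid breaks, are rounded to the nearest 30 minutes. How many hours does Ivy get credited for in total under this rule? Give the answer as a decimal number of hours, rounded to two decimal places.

25.00 hours

Tue: 10:32–18:59 = 8 h 27 min − 20 min = 8 h 7 min → rounds to 8 h 0 min
Wed: 10:11–22:04 = 11 h 53 min → rounds to 12 h 0 min
Thu: 07:59–13:05 = 5 h 6 min → rounds to 5 h 0 min
Total credited: 25 h 0 min.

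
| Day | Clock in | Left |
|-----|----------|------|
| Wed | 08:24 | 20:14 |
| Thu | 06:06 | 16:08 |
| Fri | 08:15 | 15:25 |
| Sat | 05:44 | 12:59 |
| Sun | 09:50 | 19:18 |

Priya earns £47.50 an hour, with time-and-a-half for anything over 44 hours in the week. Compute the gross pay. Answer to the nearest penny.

Wed: 08:24–20:14 = 11 h 50 min
Thu: 06:06–16:08 = 10 h 2 min
Fri: 08:15–15:25 = 7 h 10 min
Sat: 05:44–12:59 = 7 h 15 min
Sun: 09:50–19:18 = 9 h 28 min
Total worked: 45 h 45 min = 2745 min.
Regular 44 h 0 min = 2640 min at £47.50/h; overtime 1 h 45 min = 105 min at £71.25/h.
Pay = (2640 × £47.50 + 105 × £71.25) ÷ 60 = £2214.69.

£2214.69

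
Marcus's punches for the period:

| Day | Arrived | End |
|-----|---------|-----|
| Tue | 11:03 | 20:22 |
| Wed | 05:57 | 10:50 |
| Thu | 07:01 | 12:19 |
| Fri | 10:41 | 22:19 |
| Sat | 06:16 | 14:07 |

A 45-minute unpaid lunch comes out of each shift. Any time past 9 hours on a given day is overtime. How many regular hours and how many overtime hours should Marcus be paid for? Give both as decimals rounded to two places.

Regular 33.35 hours, overtime 1.88 hours

Tue: 11:03–20:22 = 9 h 19 min; less 45 min break → 8 h 34 min
Wed: 05:57–10:50 = 4 h 53 min; less 45 min break → 4 h 8 min
Thu: 07:01–12:19 = 5 h 18 min; less 45 min break → 4 h 33 min
Fri: 10:41–22:19 = 11 h 38 min; less 45 min break → 10 h 53 min
Sat: 06:16–14:07 = 7 h 51 min; less 45 min break → 7 h 6 min
Tue reg 8 h 34 min / OT 0 h 0 min; Wed reg 4 h 8 min / OT 0 h 0 min; Thu reg 4 h 33 min / OT 0 h 0 min; Fri reg 9 h 0 min / OT 1 h 53 min; Sat reg 7 h 6 min / OT 0 h 0 min.
Totals: regular 33 h 21 min, overtime 1 h 53 min.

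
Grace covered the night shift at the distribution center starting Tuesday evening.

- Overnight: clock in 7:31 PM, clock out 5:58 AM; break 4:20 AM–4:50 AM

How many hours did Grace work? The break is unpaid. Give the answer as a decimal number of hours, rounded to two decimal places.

9.95 hours

Overnight: 7:31 PM → midnight = 4 h 29 min; midnight → 5:58 AM = 5 h 58 min; span 10 h 27 min; less 30 min break → 9 h 57 min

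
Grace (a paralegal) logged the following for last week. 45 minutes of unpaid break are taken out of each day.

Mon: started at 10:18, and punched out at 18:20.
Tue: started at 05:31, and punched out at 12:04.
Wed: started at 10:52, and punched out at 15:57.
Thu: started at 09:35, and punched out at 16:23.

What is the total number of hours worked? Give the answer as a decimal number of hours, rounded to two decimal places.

23.47 hours

Mon: 10:18–18:20 = 8 h 2 min; less 45 min break → 7 h 17 min
Tue: 05:31–12:04 = 6 h 33 min; less 45 min break → 5 h 48 min
Wed: 10:52–15:57 = 5 h 5 min; less 45 min break → 4 h 20 min
Thu: 09:35–16:23 = 6 h 48 min; less 45 min break → 6 h 3 min
Total: 7 h 17 min + 5 h 48 min + 4 h 20 min + 6 h 3 min = 23 h 28 min.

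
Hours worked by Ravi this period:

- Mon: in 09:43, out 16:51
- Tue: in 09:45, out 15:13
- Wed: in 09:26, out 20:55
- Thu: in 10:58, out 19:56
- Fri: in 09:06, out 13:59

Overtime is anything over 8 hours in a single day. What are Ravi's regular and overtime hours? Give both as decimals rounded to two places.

Mon: 09:43–16:51 = 7 h 8 min
Tue: 09:45–15:13 = 5 h 28 min
Wed: 09:26–20:55 = 11 h 29 min
Thu: 10:58–19:56 = 8 h 58 min
Fri: 09:06–13:59 = 4 h 53 min
Mon reg 7 h 8 min / OT 0 h 0 min; Tue reg 5 h 28 min / OT 0 h 0 min; Wed reg 8 h 0 min / OT 3 h 29 min; Thu reg 8 h 0 min / OT 0 h 58 min; Fri reg 4 h 53 min / OT 0 h 0 min.
Totals: regular 33 h 29 min, overtime 4 h 27 min.

Regular 33.48 hours, overtime 4.45 hours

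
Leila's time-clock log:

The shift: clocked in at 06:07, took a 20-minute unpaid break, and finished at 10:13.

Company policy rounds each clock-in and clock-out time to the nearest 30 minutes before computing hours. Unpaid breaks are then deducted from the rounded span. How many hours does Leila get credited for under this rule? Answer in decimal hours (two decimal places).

The shift: in 06:07→06:00, out 10:13→10:00; 4 h 0 min − 20 min = 3 h 40 min

3.67 hours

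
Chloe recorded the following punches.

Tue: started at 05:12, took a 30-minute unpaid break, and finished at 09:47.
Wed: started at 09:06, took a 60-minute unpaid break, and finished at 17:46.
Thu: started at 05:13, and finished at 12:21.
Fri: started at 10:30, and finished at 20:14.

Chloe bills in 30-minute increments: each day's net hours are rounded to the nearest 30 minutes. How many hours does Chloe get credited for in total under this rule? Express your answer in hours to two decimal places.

Tue: 05:12–09:47 = 4 h 35 min − 30 min = 4 h 5 min → rounds to 4 h 0 min
Wed: 09:06–17:46 = 8 h 40 min − 60 min = 7 h 40 min → rounds to 7 h 30 min
Thu: 05:13–12:21 = 7 h 8 min → rounds to 7 h 0 min
Fri: 10:30–20:14 = 9 h 44 min → rounds to 9 h 30 min
Total credited: 28 h 0 min.

28.00 hours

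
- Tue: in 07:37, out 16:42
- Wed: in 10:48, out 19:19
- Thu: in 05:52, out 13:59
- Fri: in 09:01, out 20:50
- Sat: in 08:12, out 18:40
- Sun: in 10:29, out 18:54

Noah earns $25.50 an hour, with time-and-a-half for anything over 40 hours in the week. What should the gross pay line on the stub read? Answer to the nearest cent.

Tue: 07:37–16:42 = 9 h 5 min
Wed: 10:48–19:19 = 8 h 31 min
Thu: 05:52–13:59 = 8 h 7 min
Fri: 09:01–20:50 = 11 h 49 min
Sat: 08:12–18:40 = 10 h 28 min
Sun: 10:29–18:54 = 8 h 25 min
Total worked: 56 h 25 min = 3385 min.
Regular 40 h 0 min = 2400 min at $25.50/h; overtime 16 h 25 min = 985 min at $38.25/h.
Pay = (2400 × $25.50 + 985 × $38.25) ÷ 60 = $1647.94.

$1647.94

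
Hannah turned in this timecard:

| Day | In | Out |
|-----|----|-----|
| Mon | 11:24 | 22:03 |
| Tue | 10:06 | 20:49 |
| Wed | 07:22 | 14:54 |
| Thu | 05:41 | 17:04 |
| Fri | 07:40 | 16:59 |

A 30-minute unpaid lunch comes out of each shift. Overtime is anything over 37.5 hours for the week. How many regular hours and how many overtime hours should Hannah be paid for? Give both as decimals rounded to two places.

Regular 37.50 hours, overtime 9.60 hours

Mon: 11:24–22:03 = 10 h 39 min; less 30 min break → 10 h 9 min
Tue: 10:06–20:49 = 10 h 43 min; less 30 min break → 10 h 13 min
Wed: 07:22–14:54 = 7 h 32 min; less 30 min break → 7 h 2 min
Thu: 05:41–17:04 = 11 h 23 min; less 30 min break → 10 h 53 min
Fri: 07:40–16:59 = 9 h 19 min; less 30 min break → 8 h 49 min
Total worked: 47 h 6 min = 47.10 h.
Threshold 37.5 h → overtime 9 h 36 min, regular 37 h 30 min.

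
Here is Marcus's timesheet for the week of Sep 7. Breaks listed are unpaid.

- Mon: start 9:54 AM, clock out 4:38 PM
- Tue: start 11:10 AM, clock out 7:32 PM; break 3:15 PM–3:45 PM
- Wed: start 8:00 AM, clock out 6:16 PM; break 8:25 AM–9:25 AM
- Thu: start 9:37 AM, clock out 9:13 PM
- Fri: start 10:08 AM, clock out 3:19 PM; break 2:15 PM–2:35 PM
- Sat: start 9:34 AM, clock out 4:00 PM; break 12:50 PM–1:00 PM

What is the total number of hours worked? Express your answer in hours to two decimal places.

46.58 hours

Mon: 9:54 AM–4:38 PM = 6 h 44 min
Tue: 11:10 AM–7:32 PM = 8 h 22 min; less 30 min break → 7 h 52 min
Wed: 8:00 AM–6:16 PM = 10 h 16 min; less 60 min break → 9 h 16 min
Thu: 9:37 AM–9:13 PM = 11 h 36 min
Fri: 10:08 AM–3:19 PM = 5 h 11 min; less 20 min break → 4 h 51 min
Sat: 9:34 AM–4:00 PM = 6 h 26 min; less 10 min break → 6 h 16 min
Total: 6 h 44 min + 7 h 52 min + 9 h 16 min + 11 h 36 min + 4 h 51 min + 6 h 16 min = 46 h 35 min.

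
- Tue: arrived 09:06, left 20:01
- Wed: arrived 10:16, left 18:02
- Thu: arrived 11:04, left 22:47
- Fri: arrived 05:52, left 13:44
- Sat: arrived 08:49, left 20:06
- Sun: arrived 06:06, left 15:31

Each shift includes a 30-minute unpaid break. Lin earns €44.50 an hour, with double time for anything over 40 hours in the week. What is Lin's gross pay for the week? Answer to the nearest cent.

€3201.03

Tue: 09:06–20:01 = 10 h 55 min; less 30 min break → 10 h 25 min
Wed: 10:16–18:02 = 7 h 46 min; less 30 min break → 7 h 16 min
Thu: 11:04–22:47 = 11 h 43 min; less 30 min break → 11 h 13 min
Fri: 05:52–13:44 = 7 h 52 min; less 30 min break → 7 h 22 min
Sat: 08:49–20:06 = 11 h 17 min; less 30 min break → 10 h 47 min
Sun: 06:06–15:31 = 9 h 25 min; less 30 min break → 8 h 55 min
Total worked: 55 h 58 min = 3358 min.
Regular 40 h 0 min = 2400 min at €44.50/h; overtime 15 h 58 min = 958 min at €89.00/h.
Pay = (2400 × €44.50 + 958 × €89.00) ÷ 60 = €3201.03.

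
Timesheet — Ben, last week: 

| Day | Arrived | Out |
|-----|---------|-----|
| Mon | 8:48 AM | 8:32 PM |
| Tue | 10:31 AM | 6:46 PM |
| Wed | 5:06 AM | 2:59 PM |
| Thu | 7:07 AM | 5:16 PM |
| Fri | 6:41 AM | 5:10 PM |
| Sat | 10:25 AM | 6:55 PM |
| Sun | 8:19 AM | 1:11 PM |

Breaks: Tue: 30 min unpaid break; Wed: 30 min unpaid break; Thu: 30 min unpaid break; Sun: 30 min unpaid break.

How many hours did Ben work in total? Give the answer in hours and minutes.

61 h 52 min

Mon: 8:48 AM–8:32 PM = 11 h 44 min
Tue: 10:31 AM–6:46 PM = 8 h 15 min; less 30 min break → 7 h 45 min
Wed: 5:06 AM–2:59 PM = 9 h 53 min; less 30 min break → 9 h 23 min
Thu: 7:07 AM–5:16 PM = 10 h 9 min; less 30 min break → 9 h 39 min
Fri: 6:41 AM–5:10 PM = 10 h 29 min
Sat: 10:25 AM–6:55 PM = 8 h 30 min
Sun: 8:19 AM–1:11 PM = 4 h 52 min; less 30 min break → 4 h 22 min
Total: 11 h 44 min + 7 h 45 min + 9 h 23 min + 9 h 39 min + 10 h 29 min + 8 h 30 min + 4 h 22 min = 61 h 52 min.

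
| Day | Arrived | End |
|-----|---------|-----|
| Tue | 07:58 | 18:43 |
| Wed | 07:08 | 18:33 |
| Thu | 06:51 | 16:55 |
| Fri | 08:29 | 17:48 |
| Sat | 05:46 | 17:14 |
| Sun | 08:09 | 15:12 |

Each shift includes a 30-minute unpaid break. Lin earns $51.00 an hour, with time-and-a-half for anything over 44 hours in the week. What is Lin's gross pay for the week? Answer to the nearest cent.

Tue: 07:58–18:43 = 10 h 45 min; less 30 min break → 10 h 15 min
Wed: 07:08–18:33 = 11 h 25 min; less 30 min break → 10 h 55 min
Thu: 06:51–16:55 = 10 h 4 min; less 30 min break → 9 h 34 min
Fri: 08:29–17:48 = 9 h 19 min; less 30 min break → 8 h 49 min
Sat: 05:46–17:14 = 11 h 28 min; less 30 min break → 10 h 58 min
Sun: 08:09–15:12 = 7 h 3 min; less 30 min break → 6 h 33 min
Total worked: 57 h 4 min = 3424 min.
Regular 44 h 0 min = 2640 min at $51.00/h; overtime 13 h 4 min = 784 min at $76.50/h.
Pay = (2640 × $51.00 + 784 × $76.50) ÷ 60 = $3243.60.

$3243.60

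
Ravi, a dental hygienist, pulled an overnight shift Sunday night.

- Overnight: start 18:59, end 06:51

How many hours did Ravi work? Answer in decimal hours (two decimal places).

11.87 hours

Overnight: 18:59 → midnight = 5 h 1 min; midnight → 06:51 = 6 h 51 min; span 11 h 52 min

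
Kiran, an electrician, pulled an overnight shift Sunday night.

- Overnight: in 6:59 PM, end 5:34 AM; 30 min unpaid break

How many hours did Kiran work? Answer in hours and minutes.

Overnight: 6:59 PM → midnight = 5 h 1 min; midnight → 5:34 AM = 5 h 34 min; span 10 h 35 min; less 30 min break → 10 h 5 min

10 h 5 min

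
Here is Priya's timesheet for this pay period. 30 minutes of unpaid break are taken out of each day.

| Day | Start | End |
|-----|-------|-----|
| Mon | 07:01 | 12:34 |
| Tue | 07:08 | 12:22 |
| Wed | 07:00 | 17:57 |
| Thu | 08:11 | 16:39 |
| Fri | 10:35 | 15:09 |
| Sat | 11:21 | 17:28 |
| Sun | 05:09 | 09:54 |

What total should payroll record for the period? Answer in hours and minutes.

42 h 8 min

Mon: 07:01–12:34 = 5 h 33 min; less 30 min break → 5 h 3 min
Tue: 07:08–12:22 = 5 h 14 min; less 30 min break → 4 h 44 min
Wed: 07:00–17:57 = 10 h 57 min; less 30 min break → 10 h 27 min
Thu: 08:11–16:39 = 8 h 28 min; less 30 min break → 7 h 58 min
Fri: 10:35–15:09 = 4 h 34 min; less 30 min break → 4 h 4 min
Sat: 11:21–17:28 = 6 h 7 min; less 30 min break → 5 h 37 min
Sun: 05:09–09:54 = 4 h 45 min; less 30 min break → 4 h 15 min
Total: 5 h 3 min + 4 h 44 min + 10 h 27 min + 7 h 58 min + 4 h 4 min + 5 h 37 min + 4 h 15 min = 42 h 8 min.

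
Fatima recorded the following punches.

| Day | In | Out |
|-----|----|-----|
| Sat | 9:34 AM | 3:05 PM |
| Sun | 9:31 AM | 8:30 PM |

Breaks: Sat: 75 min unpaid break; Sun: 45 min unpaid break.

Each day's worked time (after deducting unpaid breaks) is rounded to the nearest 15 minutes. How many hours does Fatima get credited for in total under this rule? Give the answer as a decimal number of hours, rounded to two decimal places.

14.50 hours

Sat: 9:34 AM–3:05 PM = 5 h 31 min − 75 min = 4 h 16 min → rounds to 4 h 15 min
Sun: 9:31 AM–8:30 PM = 10 h 59 min − 45 min = 10 h 14 min → rounds to 10 h 15 min
Total credited: 14 h 30 min.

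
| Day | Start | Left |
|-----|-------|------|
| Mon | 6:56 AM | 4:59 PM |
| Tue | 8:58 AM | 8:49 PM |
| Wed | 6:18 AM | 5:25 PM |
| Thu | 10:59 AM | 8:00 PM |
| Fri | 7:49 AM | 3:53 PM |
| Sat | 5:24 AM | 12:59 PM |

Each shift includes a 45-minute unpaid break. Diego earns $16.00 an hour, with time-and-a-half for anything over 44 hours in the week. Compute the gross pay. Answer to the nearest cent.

Mon: 6:56 AM–4:59 PM = 10 h 3 min; less 45 min break → 9 h 18 min
Tue: 8:58 AM–8:49 PM = 11 h 51 min; less 45 min break → 11 h 6 min
Wed: 6:18 AM–5:25 PM = 11 h 7 min; less 45 min break → 10 h 22 min
Thu: 10:59 AM–8:00 PM = 9 h 1 min; less 45 min break → 8 h 16 min
Fri: 7:49 AM–3:53 PM = 8 h 4 min; less 45 min break → 7 h 19 min
Sat: 5:24 AM–12:59 PM = 7 h 35 min; less 45 min break → 6 h 50 min
Total worked: 53 h 11 min = 3191 min.
Regular 44 h 0 min = 2640 min at $16.00/h; overtime 9 h 11 min = 551 min at $24.00/h.
Pay = (2640 × $16.00 + 551 × $24.00) ÷ 60 = $924.40.

$924.40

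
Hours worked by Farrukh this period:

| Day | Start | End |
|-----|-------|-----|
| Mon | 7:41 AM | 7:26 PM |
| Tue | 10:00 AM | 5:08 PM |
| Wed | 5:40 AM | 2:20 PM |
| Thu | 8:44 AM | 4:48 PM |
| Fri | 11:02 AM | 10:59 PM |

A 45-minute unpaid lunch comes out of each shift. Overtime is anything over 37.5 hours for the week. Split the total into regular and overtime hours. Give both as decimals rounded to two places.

Mon: 7:41 AM–7:26 PM = 11 h 45 min; less 45 min break → 11 h 0 min
Tue: 10:00 AM–5:08 PM = 7 h 8 min; less 45 min break → 6 h 23 min
Wed: 5:40 AM–2:20 PM = 8 h 40 min; less 45 min break → 7 h 55 min
Thu: 8:44 AM–4:48 PM = 8 h 4 min; less 45 min break → 7 h 19 min
Fri: 11:02 AM–10:59 PM = 11 h 57 min; less 45 min break → 11 h 12 min
Total worked: 43 h 49 min = 43.82 h.
Threshold 37.5 h → overtime 6 h 19 min, regular 37 h 30 min.

Regular 37.50 hours, overtime 6.32 hours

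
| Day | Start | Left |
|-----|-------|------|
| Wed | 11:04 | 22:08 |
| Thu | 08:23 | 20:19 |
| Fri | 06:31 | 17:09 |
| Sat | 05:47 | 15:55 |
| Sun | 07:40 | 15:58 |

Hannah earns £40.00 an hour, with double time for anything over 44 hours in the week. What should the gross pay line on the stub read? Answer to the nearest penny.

Wed: 11:04–22:08 = 11 h 4 min
Thu: 08:23–20:19 = 11 h 56 min
Fri: 06:31–17:09 = 10 h 38 min
Sat: 05:47–15:55 = 10 h 8 min
Sun: 07:40–15:58 = 8 h 18 min
Total worked: 52 h 4 min = 3124 min.
Regular 44 h 0 min = 2640 min at £40.00/h; overtime 8 h 4 min = 484 min at £80.00/h.
Pay = (2640 × £40.00 + 484 × £80.00) ÷ 60 = £2405.33.

£2405.33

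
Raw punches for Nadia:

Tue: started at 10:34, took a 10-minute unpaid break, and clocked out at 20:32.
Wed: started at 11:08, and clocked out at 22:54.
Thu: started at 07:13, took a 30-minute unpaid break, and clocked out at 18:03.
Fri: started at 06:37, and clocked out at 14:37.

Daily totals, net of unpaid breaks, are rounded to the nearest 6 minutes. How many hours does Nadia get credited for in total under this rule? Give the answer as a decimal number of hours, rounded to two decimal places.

39.90 hours

Tue: 10:34–20:32 = 9 h 58 min − 10 min = 9 h 48 min → rounds to 9 h 48 min
Wed: 11:08–22:54 = 11 h 46 min → rounds to 11 h 48 min
Thu: 07:13–18:03 = 10 h 50 min − 30 min = 10 h 20 min → rounds to 10 h 18 min
Fri: 06:37–14:37 = 8 h 0 min → rounds to 8 h 0 min
Total credited: 39 h 54 min.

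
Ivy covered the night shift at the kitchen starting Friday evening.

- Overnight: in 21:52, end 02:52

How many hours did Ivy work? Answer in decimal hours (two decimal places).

5.00 hours

Overnight: 21:52 → midnight = 2 h 8 min; midnight → 02:52 = 2 h 52 min; span 5 h 0 min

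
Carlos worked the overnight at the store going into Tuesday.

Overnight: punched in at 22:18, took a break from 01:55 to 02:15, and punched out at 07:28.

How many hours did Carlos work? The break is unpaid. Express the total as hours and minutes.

Overnight: 22:18 → midnight = 1 h 42 min; midnight → 07:28 = 7 h 28 min; span 9 h 10 min; less 20 min break → 8 h 50 min

8 h 50 min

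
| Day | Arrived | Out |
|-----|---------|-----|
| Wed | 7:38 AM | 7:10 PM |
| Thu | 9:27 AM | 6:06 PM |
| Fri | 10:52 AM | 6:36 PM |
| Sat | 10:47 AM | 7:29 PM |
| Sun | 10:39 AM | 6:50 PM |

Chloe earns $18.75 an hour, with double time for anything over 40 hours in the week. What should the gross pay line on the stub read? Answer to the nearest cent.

$930.00

Wed: 7:38 AM–7:10 PM = 11 h 32 min
Thu: 9:27 AM–6:06 PM = 8 h 39 min
Fri: 10:52 AM–6:36 PM = 7 h 44 min
Sat: 10:47 AM–7:29 PM = 8 h 42 min
Sun: 10:39 AM–6:50 PM = 8 h 11 min
Total worked: 44 h 48 min = 2688 min.
Regular 40 h 0 min = 2400 min at $18.75/h; overtime 4 h 48 min = 288 min at $37.50/h.
Pay = (2400 × $18.75 + 288 × $37.50) ÷ 60 = $930.00.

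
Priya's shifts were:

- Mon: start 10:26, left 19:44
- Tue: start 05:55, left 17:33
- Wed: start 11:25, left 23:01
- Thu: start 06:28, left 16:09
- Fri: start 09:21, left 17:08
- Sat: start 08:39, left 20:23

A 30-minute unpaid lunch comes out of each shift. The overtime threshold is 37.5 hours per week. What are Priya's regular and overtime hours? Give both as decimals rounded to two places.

Mon: 10:26–19:44 = 9 h 18 min; less 30 min break → 8 h 48 min
Tue: 05:55–17:33 = 11 h 38 min; less 30 min break → 11 h 8 min
Wed: 11:25–23:01 = 11 h 36 min; less 30 min break → 11 h 6 min
Thu: 06:28–16:09 = 9 h 41 min; less 30 min break → 9 h 11 min
Fri: 09:21–17:08 = 7 h 47 min; less 30 min break → 7 h 17 min
Sat: 08:39–20:23 = 11 h 44 min; less 30 min break → 11 h 14 min
Total worked: 58 h 44 min = 58.73 h.
Threshold 37.5 h → overtime 21 h 14 min, regular 37 h 30 min.

Regular 37.50 hours, overtime 21.23 hours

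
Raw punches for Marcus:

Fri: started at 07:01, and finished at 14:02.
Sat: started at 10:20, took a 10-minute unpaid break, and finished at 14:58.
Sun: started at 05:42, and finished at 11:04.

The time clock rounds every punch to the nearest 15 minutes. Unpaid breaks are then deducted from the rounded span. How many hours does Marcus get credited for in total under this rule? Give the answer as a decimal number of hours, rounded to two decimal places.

16.83 hours

Fri: in 07:01→07:00, out 14:02→14:00; 7 h 0 min
Sat: in 10:20→10:15, out 14:58→15:00; 4 h 45 min − 10 min = 4 h 35 min
Sun: in 05:42→05:45, out 11:04→11:00; 5 h 15 min
Total credited: 16 h 50 min.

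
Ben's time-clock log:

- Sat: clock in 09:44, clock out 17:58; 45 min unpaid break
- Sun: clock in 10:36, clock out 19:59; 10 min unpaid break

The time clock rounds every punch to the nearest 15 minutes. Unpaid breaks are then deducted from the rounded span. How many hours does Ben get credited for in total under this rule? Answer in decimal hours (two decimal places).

16.83 hours

Sat: in 09:44→09:45, out 17:58→18:00; 8 h 15 min − 45 min = 7 h 30 min
Sun: in 10:36→10:30, out 19:59→20:00; 9 h 30 min − 10 min = 9 h 20 min
Total credited: 16 h 50 min.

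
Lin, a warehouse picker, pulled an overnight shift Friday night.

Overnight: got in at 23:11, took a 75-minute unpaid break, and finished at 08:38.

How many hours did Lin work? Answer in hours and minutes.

Overnight: 23:11 → midnight = 0 h 49 min; midnight → 08:38 = 8 h 38 min; span 9 h 27 min; less 75 min break → 8 h 12 min

8 h 12 min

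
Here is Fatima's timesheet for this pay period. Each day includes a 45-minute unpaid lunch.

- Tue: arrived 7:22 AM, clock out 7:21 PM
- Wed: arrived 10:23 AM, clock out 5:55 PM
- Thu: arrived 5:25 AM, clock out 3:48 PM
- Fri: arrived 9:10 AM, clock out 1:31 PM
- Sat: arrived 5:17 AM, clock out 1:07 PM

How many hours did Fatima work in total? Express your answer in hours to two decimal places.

Tue: 7:22 AM–7:21 PM = 11 h 59 min; less 45 min break → 11 h 14 min
Wed: 10:23 AM–5:55 PM = 7 h 32 min; less 45 min break → 6 h 47 min
Thu: 5:25 AM–3:48 PM = 10 h 23 min; less 45 min break → 9 h 38 min
Fri: 9:10 AM–1:31 PM = 4 h 21 min; less 45 min break → 3 h 36 min
Sat: 5:17 AM–1:07 PM = 7 h 50 min; less 45 min break → 7 h 5 min
Total: 11 h 14 min + 6 h 47 min + 9 h 38 min + 3 h 36 min + 7 h 5 min = 38 h 20 min.

38.33 hours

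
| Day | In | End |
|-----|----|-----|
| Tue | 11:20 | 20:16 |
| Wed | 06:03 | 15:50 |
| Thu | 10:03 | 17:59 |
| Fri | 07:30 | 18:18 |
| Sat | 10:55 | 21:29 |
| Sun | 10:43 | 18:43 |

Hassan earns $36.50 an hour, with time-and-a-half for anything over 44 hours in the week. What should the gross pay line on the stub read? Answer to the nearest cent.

Tue: 11:20–20:16 = 8 h 56 min
Wed: 06:03–15:50 = 9 h 47 min
Thu: 10:03–17:59 = 7 h 56 min
Fri: 07:30–18:18 = 10 h 48 min
Sat: 10:55–21:29 = 10 h 34 min
Sun: 10:43–18:43 = 8 h 0 min
Total worked: 56 h 1 min = 3361 min.
Regular 44 h 0 min = 2640 min at $36.50/h; overtime 12 h 1 min = 721 min at $54.75/h.
Pay = (2640 × $36.50 + 721 × $54.75) ÷ 60 = $2263.91.

$2263.91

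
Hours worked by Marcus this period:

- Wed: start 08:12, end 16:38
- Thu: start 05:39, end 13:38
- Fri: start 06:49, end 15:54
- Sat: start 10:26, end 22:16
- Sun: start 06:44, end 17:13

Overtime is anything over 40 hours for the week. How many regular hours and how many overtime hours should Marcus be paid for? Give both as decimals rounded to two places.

Regular 40.00 hours, overtime 7.82 hours

Wed: 08:12–16:38 = 8 h 26 min
Thu: 05:39–13:38 = 7 h 59 min
Fri: 06:49–15:54 = 9 h 5 min
Sat: 10:26–22:16 = 11 h 50 min
Sun: 06:44–17:13 = 10 h 29 min
Total worked: 47 h 49 min = 47.82 h.
Threshold 40 h → overtime 7 h 49 min, regular 40 h 0 min.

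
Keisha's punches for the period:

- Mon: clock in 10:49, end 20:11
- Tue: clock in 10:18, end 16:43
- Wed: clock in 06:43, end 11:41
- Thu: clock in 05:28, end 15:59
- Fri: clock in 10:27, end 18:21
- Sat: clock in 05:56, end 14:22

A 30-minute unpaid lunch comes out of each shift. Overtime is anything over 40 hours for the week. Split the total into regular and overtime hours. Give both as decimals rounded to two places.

Mon: 10:49–20:11 = 9 h 22 min; less 30 min break → 8 h 52 min
Tue: 10:18–16:43 = 6 h 25 min; less 30 min break → 5 h 55 min
Wed: 06:43–11:41 = 4 h 58 min; less 30 min break → 4 h 28 min
Thu: 05:28–15:59 = 10 h 31 min; less 30 min break → 10 h 1 min
Fri: 10:27–18:21 = 7 h 54 min; less 30 min break → 7 h 24 min
Sat: 05:56–14:22 = 8 h 26 min; less 30 min break → 7 h 56 min
Total worked: 44 h 36 min = 44.60 h.
Threshold 40 h → overtime 4 h 36 min, regular 40 h 0 min.

Regular 40.00 hours, overtime 4.60 hours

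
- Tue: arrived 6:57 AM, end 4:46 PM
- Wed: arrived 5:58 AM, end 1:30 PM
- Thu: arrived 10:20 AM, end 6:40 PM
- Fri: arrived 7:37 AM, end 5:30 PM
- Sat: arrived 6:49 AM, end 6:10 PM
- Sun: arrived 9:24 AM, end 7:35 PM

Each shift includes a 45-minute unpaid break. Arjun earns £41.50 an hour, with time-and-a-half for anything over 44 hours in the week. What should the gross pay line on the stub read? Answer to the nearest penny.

Tue: 6:57 AM–4:46 PM = 9 h 49 min; less 45 min break → 9 h 4 min
Wed: 5:58 AM–1:30 PM = 7 h 32 min; less 45 min break → 6 h 47 min
Thu: 10:20 AM–6:40 PM = 8 h 20 min; less 45 min break → 7 h 35 min
Fri: 7:37 AM–5:30 PM = 9 h 53 min; less 45 min break → 9 h 8 min
Sat: 6:49 AM–6:10 PM = 11 h 21 min; less 45 min break → 10 h 36 min
Sun: 9:24 AM–7:35 PM = 10 h 11 min; less 45 min break → 9 h 26 min
Total worked: 52 h 36 min = 3156 min.
Regular 44 h 0 min = 2640 min at £41.50/h; overtime 8 h 36 min = 516 min at £62.25/h.
Pay = (2640 × £41.50 + 516 × £62.25) ÷ 60 = £2361.35.

£2361.35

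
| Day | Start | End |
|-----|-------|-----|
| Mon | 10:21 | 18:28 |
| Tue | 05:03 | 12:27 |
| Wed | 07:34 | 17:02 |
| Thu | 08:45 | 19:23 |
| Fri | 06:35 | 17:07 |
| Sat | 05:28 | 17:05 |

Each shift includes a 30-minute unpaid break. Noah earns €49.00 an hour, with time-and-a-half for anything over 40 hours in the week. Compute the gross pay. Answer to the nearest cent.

Mon: 10:21–18:28 = 8 h 7 min; less 30 min break → 7 h 37 min
Tue: 05:03–12:27 = 7 h 24 min; less 30 min break → 6 h 54 min
Wed: 07:34–17:02 = 9 h 28 min; less 30 min break → 8 h 58 min
Thu: 08:45–19:23 = 10 h 38 min; less 30 min break → 10 h 8 min
Fri: 06:35–17:07 = 10 h 32 min; less 30 min break → 10 h 2 min
Sat: 05:28–17:05 = 11 h 37 min; less 30 min break → 11 h 7 min
Total worked: 54 h 46 min = 3286 min.
Regular 40 h 0 min = 2400 min at €49.00/h; overtime 14 h 46 min = 886 min at €73.50/h.
Pay = (2400 × €49.00 + 886 × €73.50) ÷ 60 = €3045.35.

€3045.35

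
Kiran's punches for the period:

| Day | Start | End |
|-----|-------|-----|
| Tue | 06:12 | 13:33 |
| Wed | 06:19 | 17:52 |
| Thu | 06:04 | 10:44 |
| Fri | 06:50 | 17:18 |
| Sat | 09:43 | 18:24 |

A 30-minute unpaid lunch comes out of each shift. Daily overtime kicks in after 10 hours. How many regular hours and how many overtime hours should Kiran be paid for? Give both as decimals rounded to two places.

Tue: 06:12–13:33 = 7 h 21 min; less 30 min break → 6 h 51 min
Wed: 06:19–17:52 = 11 h 33 min; less 30 min break → 11 h 3 min
Thu: 06:04–10:44 = 4 h 40 min; less 30 min break → 4 h 10 min
Fri: 06:50–17:18 = 10 h 28 min; less 30 min break → 9 h 58 min
Sat: 09:43–18:24 = 8 h 41 min; less 30 min break → 8 h 11 min
Tue reg 6 h 51 min / OT 0 h 0 min; Wed reg 10 h 0 min / OT 1 h 3 min; Thu reg 4 h 10 min / OT 0 h 0 min; Fri reg 9 h 58 min / OT 0 h 0 min; Sat reg 8 h 11 min / OT 0 h 0 min.
Totals: regular 39 h 10 min, overtime 1 h 3 min.

Regular 39.17 hours, overtime 1.05 hours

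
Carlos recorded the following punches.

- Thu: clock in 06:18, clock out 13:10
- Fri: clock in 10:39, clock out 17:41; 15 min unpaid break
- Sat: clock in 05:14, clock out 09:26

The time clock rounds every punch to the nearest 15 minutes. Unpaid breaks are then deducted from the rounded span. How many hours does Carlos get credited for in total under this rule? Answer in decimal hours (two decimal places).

18.00 hours

Thu: in 06:18→06:15, out 13:10→13:15; 7 h 0 min
Fri: in 10:39→10:45, out 17:41→17:45; 7 h 0 min − 15 min = 6 h 45 min
Sat: in 05:14→05:15, out 09:26→09:30; 4 h 15 min
Total credited: 18 h 0 min.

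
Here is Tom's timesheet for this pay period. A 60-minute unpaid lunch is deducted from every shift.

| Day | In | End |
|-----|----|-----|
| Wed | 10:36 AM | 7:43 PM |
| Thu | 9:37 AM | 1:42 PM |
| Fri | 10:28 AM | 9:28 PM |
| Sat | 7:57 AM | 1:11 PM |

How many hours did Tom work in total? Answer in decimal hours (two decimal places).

Wed: 10:36 AM–7:43 PM = 9 h 7 min; less 60 min break → 8 h 7 min
Thu: 9:37 AM–1:42 PM = 4 h 5 min; less 60 min break → 3 h 5 min
Fri: 10:28 AM–9:28 PM = 11 h 0 min; less 60 min break → 10 h 0 min
Sat: 7:57 AM–1:11 PM = 5 h 14 min; less 60 min break → 4 h 14 min
Total: 8 h 7 min + 3 h 5 min + 10 h 0 min + 4 h 14 min = 25 h 26 min.

25.43 hours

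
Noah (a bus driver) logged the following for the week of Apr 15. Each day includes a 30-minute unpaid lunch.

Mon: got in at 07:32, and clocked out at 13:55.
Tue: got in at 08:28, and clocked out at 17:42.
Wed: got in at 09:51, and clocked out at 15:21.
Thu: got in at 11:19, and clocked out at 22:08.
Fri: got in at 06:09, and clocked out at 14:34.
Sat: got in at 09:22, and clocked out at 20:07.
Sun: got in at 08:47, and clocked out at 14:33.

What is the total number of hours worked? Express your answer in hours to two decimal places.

Mon: 07:32–13:55 = 6 h 23 min; less 30 min break → 5 h 53 min
Tue: 08:28–17:42 = 9 h 14 min; less 30 min break → 8 h 44 min
Wed: 09:51–15:21 = 5 h 30 min; less 30 min break → 5 h 0 min
Thu: 11:19–22:08 = 10 h 49 min; less 30 min break → 10 h 19 min
Fri: 06:09–14:34 = 8 h 25 min; less 30 min break → 7 h 55 min
Sat: 09:22–20:07 = 10 h 45 min; less 30 min break → 10 h 15 min
Sun: 08:47–14:33 = 5 h 46 min; less 30 min break → 5 h 16 min
Total: 5 h 53 min + 8 h 44 min + 5 h 0 min + 10 h 19 min + 7 h 55 min + 10 h 15 min + 5 h 16 min = 53 h 22 min.

53.37 hours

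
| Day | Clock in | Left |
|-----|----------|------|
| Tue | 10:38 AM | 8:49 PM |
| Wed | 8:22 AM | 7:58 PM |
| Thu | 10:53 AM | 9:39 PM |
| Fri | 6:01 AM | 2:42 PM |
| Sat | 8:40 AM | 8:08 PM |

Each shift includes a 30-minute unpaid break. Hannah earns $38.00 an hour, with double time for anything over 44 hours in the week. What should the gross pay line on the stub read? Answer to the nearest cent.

Tue: 10:38 AM–8:49 PM = 10 h 11 min; less 30 min break → 9 h 41 min
Wed: 8:22 AM–7:58 PM = 11 h 36 min; less 30 min break → 11 h 6 min
Thu: 10:53 AM–9:39 PM = 10 h 46 min; less 30 min break → 10 h 16 min
Fri: 6:01 AM–2:42 PM = 8 h 41 min; less 30 min break → 8 h 11 min
Sat: 8:40 AM–8:08 PM = 11 h 28 min; less 30 min break → 10 h 58 min
Total worked: 50 h 12 min = 3012 min.
Regular 44 h 0 min = 2640 min at $38.00/h; overtime 6 h 12 min = 372 min at $76.00/h.
Pay = (2640 × $38.00 + 372 × $76.00) ÷ 60 = $2143.20.

$2143.20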